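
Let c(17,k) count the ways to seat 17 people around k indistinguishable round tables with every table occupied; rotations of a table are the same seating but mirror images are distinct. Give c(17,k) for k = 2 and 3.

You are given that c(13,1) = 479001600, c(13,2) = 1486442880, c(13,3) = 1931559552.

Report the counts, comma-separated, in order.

70734282393600, 102992244837120

[14] T[14,1]:13*479001600+0=6227020800 · T[14,2]:13*1486442880+479001600=19802759040 · T[14,3]:13*1931559552+1486442880=26596717056
[15] T[15,1]:14*6227020800+0=87178291200 · T[15,2]:14*19802759040+6227020800=283465647360 · T[15,3]:14*26596717056+19802759040=392156797824
[16] T[16,1]:15*87178291200+0=1307674368000 · T[16,2]:15*283465647360+87178291200=4339163001600 · T[16,3]:15*392156797824+283465647360=6165817614720
[17] T[17,2]:16*4339163001600+1307674368000=70734282393600 · T[17,3]:16*6165817614720+4339163001600=102992244837120
Read c(17,2) = 70734282393600, c(17,3) = 102992244837120.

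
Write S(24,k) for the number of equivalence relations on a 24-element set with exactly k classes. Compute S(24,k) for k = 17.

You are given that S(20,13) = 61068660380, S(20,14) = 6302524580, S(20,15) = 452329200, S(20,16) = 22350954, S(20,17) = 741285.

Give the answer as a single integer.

i=21: T(21,14)=61068660380+14·6302524580=149304004500 | T(21,15)=6302524580+15·452329200=13087462580 | T(21,16)=452329200+16·22350954=809944464 | T(21,17)=22350954+17·741285=34952799
i=22: T(22,15)=149304004500+15·13087462580=345615943200 | T(22,16)=13087462580+16·809944464=26046574004 | T(22,17)=809944464+17·34952799=1404142047
i=23: T(23,16)=345615943200+16·26046574004=762361127264 | T(23,17)=26046574004+17·1404142047=49916988803
i=24: T(24,17)=762361127264+17·49916988803=1610949936915
Read S(24,17) = 1610949936915.

1610949936915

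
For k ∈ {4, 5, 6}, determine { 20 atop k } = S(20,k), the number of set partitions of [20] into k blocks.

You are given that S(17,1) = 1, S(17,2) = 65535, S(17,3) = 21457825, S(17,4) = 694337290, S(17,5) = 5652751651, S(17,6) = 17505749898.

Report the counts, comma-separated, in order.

45232115901, 749206090500, 4306078895384

r18: T_18,2=2×65535+1=131071; T_18,3=3×21457825+65535=64439010; T_18,4=4×694337290+21457825=2798806985; T_18,5=5×5652751651+694337290=28958095545; T_18,6=6×17505749898+5652751651=110687251039
r19: T_19,3=3×64439010+131071=193448101; T_19,4=4×2798806985+64439010=11259666950; T_19,5=5×28958095545+2798806985=147589284710; T_19,6=6×110687251039+28958095545=693081601779
r20: T_20,4=4×11259666950+193448101=45232115901; T_20,5=5×147589284710+11259666950=749206090500; T_20,6=6×693081601779+147589284710=4306078895384
Read S(20,4) = 45232115901, S(20,5) = 749206090500, S(20,6) = 4306078895384.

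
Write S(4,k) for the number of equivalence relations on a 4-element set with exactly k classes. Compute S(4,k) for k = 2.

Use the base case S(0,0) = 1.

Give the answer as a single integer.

[1] T[1,1]:1*0+1=1
[2] T[2,1]:1*1+0=1 · T[2,2]:2*0+1=1
[3] T[3,1]:1*1+0=1 · T[3,2]:2*1+1=3
[4] T[4,2]:2*3+1=7
Read S(4,2) = 7.

7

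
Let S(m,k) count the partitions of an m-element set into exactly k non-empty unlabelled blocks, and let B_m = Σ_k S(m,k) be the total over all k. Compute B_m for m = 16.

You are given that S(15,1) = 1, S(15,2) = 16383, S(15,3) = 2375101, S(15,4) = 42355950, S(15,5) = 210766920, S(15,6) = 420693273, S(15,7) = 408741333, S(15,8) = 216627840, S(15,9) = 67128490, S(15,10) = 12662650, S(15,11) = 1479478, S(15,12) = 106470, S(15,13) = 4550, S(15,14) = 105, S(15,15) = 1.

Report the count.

row 16: T[16][1]=1·1+0=1  T[16][2]=2·16383+1=32767  T[16][3]=3·2375101+16383=7141686  T[16][4]=4·42355950+2375101=171798901  T[16][5]=5·210766920+42355950=1096190550  T[16][6]=6·420693273+210766920=2734926558  T[16][7]=7·408741333+420693273=3281882604  T[16][8]=8·216627840+408741333=2141764053  T[16][9]=9·67128490+216627840=820784250  T[16][10]=10·12662650+67128490=193754990  T[16][11]=11·1479478+12662650=28936908  T[16][12]=12·106470+1479478=2757118  T[16][13]=13·4550+106470=165620  T[16][14]=14·105+4550=6020  T[16][15]=15·1+105=120  T[16][16]=16·0+1=1
B_16 = ΣS(16,k) = 1+32767+7141686+171798901+1096190550+2734926558+3281882604+2141764053+820784250+193754990+28936908+2757118+165620+6020+120+1 = 10480142147

10480142147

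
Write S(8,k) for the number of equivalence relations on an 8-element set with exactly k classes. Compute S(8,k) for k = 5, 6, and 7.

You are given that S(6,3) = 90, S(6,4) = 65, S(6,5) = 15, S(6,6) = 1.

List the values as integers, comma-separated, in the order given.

r7: T_7,4=4×65+90=350; T_7,5=5×15+65=140; T_7,6=6×1+15=21; T_7,7=7×0+1=1
r8: T_8,5=5×140+350=1050; T_8,6=6×21+140=266; T_8,7=7×1+21=28
Read S(8,5) = 1050, S(8,6) = 266, S(8,7) = 28.

1050, 266, 28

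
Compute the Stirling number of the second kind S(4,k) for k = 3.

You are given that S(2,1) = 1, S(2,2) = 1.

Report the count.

6

i=3: T(3,2)=1+2·1=3 | T(3,3)=1+3·0=1
i=4: T(4,3)=3+3·1=6
Read S(4,3) = 6.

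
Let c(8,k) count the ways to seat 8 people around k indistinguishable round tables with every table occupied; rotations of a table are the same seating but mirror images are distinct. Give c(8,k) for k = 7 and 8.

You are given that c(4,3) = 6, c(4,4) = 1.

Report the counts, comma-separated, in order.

28, 1

i=5: T(5,4)=6+4·1=10 | T(5,5)=1+4·0=1
i=6: T(6,5)=10+5·1=15 | T(6,6)=1+5·0=1
i=7: T(7,6)=15+6·1=21 | T(7,7)=1+6·0=1
i=8: T(8,7)=21+7·1=28 | T(8,8)=1+7·0=1
Read c(8,7) = 28, c(8,8) = 1.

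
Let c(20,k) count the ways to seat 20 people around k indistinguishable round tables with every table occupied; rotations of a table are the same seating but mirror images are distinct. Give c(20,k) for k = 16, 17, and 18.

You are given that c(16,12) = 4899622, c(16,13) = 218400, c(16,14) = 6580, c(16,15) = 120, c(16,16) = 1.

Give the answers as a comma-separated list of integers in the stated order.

34916946, 920550, 16815

i=17: T(17,13)=4899622+16·218400=8394022 | T(17,14)=218400+16·6580=323680 | T(17,15)=6580+16·120=8500 | T(17,16)=120+16·1=136 | T(17,17)=1+16·0=1
i=18: T(18,14)=8394022+17·323680=13896582 | T(18,15)=323680+17·8500=468180 | T(18,16)=8500+17·136=10812 | T(18,17)=136+17·1=153 | T(18,18)=1+17·0=1
i=19: T(19,15)=13896582+18·468180=22323822 | T(19,16)=468180+18·10812=662796 | T(19,17)=10812+18·153=13566 | T(19,18)=153+18·1=171
i=20: T(20,16)=22323822+19·662796=34916946 | T(20,17)=662796+19·13566=920550 | T(20,18)=13566+19·171=16815
Read c(20,16) = 34916946, c(20,17) = 920550, c(20,18) = 16815.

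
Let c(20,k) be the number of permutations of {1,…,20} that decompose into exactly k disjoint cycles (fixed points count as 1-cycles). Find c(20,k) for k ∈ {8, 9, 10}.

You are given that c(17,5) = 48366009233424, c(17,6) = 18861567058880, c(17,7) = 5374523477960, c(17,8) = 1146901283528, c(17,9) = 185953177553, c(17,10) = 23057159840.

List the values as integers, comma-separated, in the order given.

12953636989943896, 2503858755467550, 381922055502195

@18  (18,6):18861567058880·17+48366009233424→369012649234384, (18,7):5374523477960·17+18861567058880→110228466184200, (18,8):1146901283528·17+5374523477960→24871845297936, (18,9):185953177553·17+1146901283528→4308105301929, (18,10):23057159840·17+185953177553→577924894833
@19  (19,7):110228466184200·18+369012649234384→2353125040549984, (19,8):24871845297936·18+110228466184200→557921681547048, (19,9):4308105301929·18+24871845297936→102417740732658, (19,10):577924894833·18+4308105301929→14710753408923
@20  (20,8):557921681547048·19+2353125040549984→12953636989943896, (20,9):102417740732658·19+557921681547048→2503858755467550, (20,10):14710753408923·19+102417740732658→381922055502195
Read c(20,8) = 12953636989943896, c(20,9) = 2503858755467550, c(20,10) = 381922055502195.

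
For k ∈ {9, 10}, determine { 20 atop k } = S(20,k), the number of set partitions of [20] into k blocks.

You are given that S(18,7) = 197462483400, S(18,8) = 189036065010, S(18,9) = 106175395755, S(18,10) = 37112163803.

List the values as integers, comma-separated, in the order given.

i=19: T(19,8)=197462483400+8·189036065010=1709751003480 | T(19,9)=189036065010+9·106175395755=1144614626805 | T(19,10)=106175395755+10·37112163803=477297033785
i=20: T(20,9)=1709751003480+9·1144614626805=12011282644725 | T(20,10)=1144614626805+10·477297033785=5917584964655
Read S(20,9) = 12011282644725, S(20,10) = 5917584964655.

12011282644725, 5917584964655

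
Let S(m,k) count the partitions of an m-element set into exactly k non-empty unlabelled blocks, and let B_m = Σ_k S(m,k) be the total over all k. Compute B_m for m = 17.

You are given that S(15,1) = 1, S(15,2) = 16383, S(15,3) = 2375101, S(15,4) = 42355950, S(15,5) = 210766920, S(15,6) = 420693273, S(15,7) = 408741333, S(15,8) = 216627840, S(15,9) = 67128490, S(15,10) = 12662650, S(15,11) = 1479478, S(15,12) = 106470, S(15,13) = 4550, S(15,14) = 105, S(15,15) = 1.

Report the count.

82864869804

@16  (16,1):1·1+0→1, (16,2):16383·2+1→32767, (16,3):2375101·3+16383→7141686, (16,4):42355950·4+2375101→171798901, (16,5):210766920·5+42355950→1096190550, (16,6):420693273·6+210766920→2734926558, (16,7):408741333·7+420693273→3281882604, (16,8):216627840·8+408741333→2141764053, (16,9):67128490·9+216627840→820784250, (16,10):12662650·10+67128490→193754990, (16,11):1479478·11+12662650→28936908, (16,12):106470·12+1479478→2757118, (16,13):4550·13+106470→165620, (16,14):105·14+4550→6020, (16,15):1·15+105→120, (16,16):0·16+1→1
@17  (17,1):1·1+0→1, (17,2):32767·2+1→65535, (17,3):7141686·3+32767→21457825, (17,4):171798901·4+7141686→694337290, (17,5):1096190550·5+171798901→5652751651, (17,6):2734926558·6+1096190550→17505749898, (17,7):3281882604·7+2734926558→25708104786, (17,8):2141764053·8+3281882604→20415995028, (17,9):820784250·9+2141764053→9528822303, (17,10):193754990·10+820784250→2758334150, (17,11):28936908·11+193754990→512060978, (17,12):2757118·12+28936908→62022324, (17,13):165620·13+2757118→4910178, (17,14):6020·14+165620→249900, (17,15):120·15+6020→7820, (17,16):1·16+120→136, (17,17):0·17+1→1
B_17 = ΣS(17,k) = 1+65535+21457825+694337290+5652751651+17505749898+25708104786+20415995028+9528822303+2758334150+512060978+62022324+4910178+249900+7820+136+1 = 82864869804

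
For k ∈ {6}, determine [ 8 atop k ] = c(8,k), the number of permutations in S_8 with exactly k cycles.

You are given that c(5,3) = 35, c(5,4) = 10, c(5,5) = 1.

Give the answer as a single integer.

[6] T[6,4]:5*10+35=85 · T[6,5]:5*1+10=15 · T[6,6]:5*0+1=1
[7] T[7,5]:6*15+85=175 · T[7,6]:6*1+15=21
[8] T[8,6]:7*21+175=322
Read c(8,6) = 322.

322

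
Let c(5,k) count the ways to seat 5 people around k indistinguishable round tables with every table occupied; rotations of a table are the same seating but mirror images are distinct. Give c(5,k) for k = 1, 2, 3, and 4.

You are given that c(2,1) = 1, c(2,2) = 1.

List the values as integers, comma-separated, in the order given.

r3: T_3,1=2×1+0=2; T_3,2=2×1+1=3; T_3,3=2×0+1=1
r4: T_4,1=3×2+0=6; T_4,2=3×3+2=11; T_4,3=3×1+3=6; T_4,4=3×0+1=1
r5: T_5,1=4×6+0=24; T_5,2=4×11+6=50; T_5,3=4×6+11=35; T_5,4=4×1+6=10
Read c(5,1) = 24, c(5,2) = 50, c(5,3) = 35, c(5,4) = 10.

24, 50, 35, 10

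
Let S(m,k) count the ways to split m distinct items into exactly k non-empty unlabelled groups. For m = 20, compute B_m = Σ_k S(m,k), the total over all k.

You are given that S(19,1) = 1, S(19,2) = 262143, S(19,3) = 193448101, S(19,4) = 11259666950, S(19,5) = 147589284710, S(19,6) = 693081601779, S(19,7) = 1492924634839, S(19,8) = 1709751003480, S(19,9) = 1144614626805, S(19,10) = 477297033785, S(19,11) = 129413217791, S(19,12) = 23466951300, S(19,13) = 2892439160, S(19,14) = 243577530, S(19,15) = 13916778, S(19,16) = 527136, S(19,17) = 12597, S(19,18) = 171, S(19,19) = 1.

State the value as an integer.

51724158235372

[20] T[20,1]:1*1+0=1 · T[20,2]:2*262143+1=524287 · T[20,3]:3*193448101+262143=580606446 · T[20,4]:4*11259666950+193448101=45232115901 · T[20,5]:5*147589284710+11259666950=749206090500 · T[20,6]:6*693081601779+147589284710=4306078895384 · T[20,7]:7*1492924634839+693081601779=11143554045652 · T[20,8]:8*1709751003480+1492924634839=15170932662679 · T[20,9]:9*1144614626805+1709751003480=12011282644725 · T[20,10]:10*477297033785+1144614626805=5917584964655 · T[20,11]:11*129413217791+477297033785=1900842429486 · T[20,12]:12*23466951300+129413217791=411016633391 · T[20,13]:13*2892439160+23466951300=61068660380 · T[20,14]:14*243577530+2892439160=6302524580 · T[20,15]:15*13916778+243577530=452329200 · T[20,16]:16*527136+13916778=22350954 · T[20,17]:17*12597+527136=741285 · T[20,18]:18*171+12597=15675 · T[20,19]:19*1+171=190 · T[20,20]:20*0+1=1
B_20 = ΣS(20,k) = 1+524287+580606446+45232115901+749206090500+4306078895384+11143554045652+15170932662679+12011282644725+5917584964655+1900842429486+411016633391+61068660380+6302524580+452329200+22350954+741285+15675+190+1 = 51724158235372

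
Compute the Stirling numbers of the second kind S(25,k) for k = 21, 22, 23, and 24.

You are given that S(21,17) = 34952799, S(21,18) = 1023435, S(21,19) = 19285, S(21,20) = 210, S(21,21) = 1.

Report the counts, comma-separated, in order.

168519505, 3200450, 40250, 300

r22: T_22,18=18×1023435+34952799=53374629; T_22,19=19×19285+1023435=1389850; T_22,20=20×210+19285=23485; T_22,21=21×1+210=231; T_22,22=22×0+1=1
r23: T_23,19=19×1389850+53374629=79781779; T_23,20=20×23485+1389850=1859550; T_23,21=21×231+23485=28336; T_23,22=22×1+231=253; T_23,23=23×0+1=1
r24: T_24,20=20×1859550+79781779=116972779; T_24,21=21×28336+1859550=2454606; T_24,22=22×253+28336=33902; T_24,23=23×1+253=276; T_24,24=24×0+1=1
r25: T_25,21=21×2454606+116972779=168519505; T_25,22=22×33902+2454606=3200450; T_25,23=23×276+33902=40250; T_25,24=24×1+276=300
Read S(25,21) = 168519505, S(25,22) = 3200450, S(25,23) = 40250, S(25,24) = 300.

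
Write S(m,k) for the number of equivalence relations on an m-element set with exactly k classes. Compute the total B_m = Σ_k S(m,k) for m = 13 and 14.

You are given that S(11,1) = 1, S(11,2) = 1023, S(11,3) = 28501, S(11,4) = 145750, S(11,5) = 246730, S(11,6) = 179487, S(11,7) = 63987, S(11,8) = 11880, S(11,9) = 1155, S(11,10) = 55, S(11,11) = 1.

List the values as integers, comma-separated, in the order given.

@12  (12,1):1·1+0→1, (12,2):1023·2+1→2047, (12,3):28501·3+1023→86526, (12,4):145750·4+28501→611501, (12,5):246730·5+145750→1379400, (12,6):179487·6+246730→1323652, (12,7):63987·7+179487→627396, (12,8):11880·8+63987→159027, (12,9):1155·9+11880→22275, (12,10):55·10+1155→1705, (12,11):1·11+55→66, (12,12):0·12+1→1
@13  (13,1):1·1+0→1, (13,2):2047·2+1→4095, (13,3):86526·3+2047→261625, (13,4):611501·4+86526→2532530, (13,5):1379400·5+611501→7508501, (13,6):1323652·6+1379400→9321312, (13,7):627396·7+1323652→5715424, (13,8):159027·8+627396→1899612, (13,9):22275·9+159027→359502, (13,10):1705·10+22275→39325, (13,11):66·11+1705→2431, (13,12):1·12+66→78, (13,13):0·13+1→1
@14  (14,1):1·1+0→1, (14,2):4095·2+1→8191, (14,3):261625·3+4095→788970, (14,4):2532530·4+261625→10391745, (14,5):7508501·5+2532530→40075035, (14,6):9321312·6+7508501→63436373, (14,7):5715424·7+9321312→49329280, (14,8):1899612·8+5715424→20912320, (14,9):359502·9+1899612→5135130, (14,10):39325·10+359502→752752, (14,11):2431·11+39325→66066, (14,12):78·12+2431→3367, (14,13):1·13+78→91, (14,14):0·14+1→1
B_13 = ΣS(13,k) = 1+4095+261625+2532530+7508501+9321312+5715424+1899612+359502+39325+2431+78+1 = 27644437
B_14 = ΣS(14,k) = 1+8191+788970+10391745+40075035+63436373+49329280+20912320+5135130+752752+66066+3367+91+1 = 190899322

27644437, 190899322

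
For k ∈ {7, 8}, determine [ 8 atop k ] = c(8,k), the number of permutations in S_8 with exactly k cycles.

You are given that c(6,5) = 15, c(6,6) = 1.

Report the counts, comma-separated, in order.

[7] T[7,6]:6*1+15=21 · T[7,7]:6*0+1=1
[8] T[8,7]:7*1+21=28 · T[8,8]:7*0+1=1
Read c(8,7) = 28, c(8,8) = 1.

28, 1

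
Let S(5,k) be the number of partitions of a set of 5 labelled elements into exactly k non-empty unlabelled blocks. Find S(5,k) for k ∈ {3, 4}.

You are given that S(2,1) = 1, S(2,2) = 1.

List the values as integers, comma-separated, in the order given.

row 3: T[3][1]=1·1+0=1  T[3][2]=2·1+1=3  T[3][3]=3·0+1=1
row 4: T[4][2]=2·3+1=7  T[4][3]=3·1+3=6  T[4][4]=4·0+1=1
row 5: T[5][3]=3·6+7=25  T[5][4]=4·1+6=10
Read S(5,3) = 25, S(5,4) = 10.

25, 10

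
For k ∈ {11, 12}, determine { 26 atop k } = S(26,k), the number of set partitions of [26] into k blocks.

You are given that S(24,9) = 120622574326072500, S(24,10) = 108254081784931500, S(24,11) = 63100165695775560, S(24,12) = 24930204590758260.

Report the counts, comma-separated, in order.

i=25: T(25,10)=120622574326072500+10·108254081784931500=1203163392175387500 | T(25,11)=108254081784931500+11·63100165695775560=802355904438462660 | T(25,12)=63100165695775560+12·24930204590758260=362262620784874680
i=26: T(26,11)=1203163392175387500+11·802355904438462660=10029078340998476760 | T(26,12)=802355904438462660+12·362262620784874680=5149507353856958820
Read S(26,11) = 10029078340998476760, S(26,12) = 5149507353856958820.

10029078340998476760, 5149507353856958820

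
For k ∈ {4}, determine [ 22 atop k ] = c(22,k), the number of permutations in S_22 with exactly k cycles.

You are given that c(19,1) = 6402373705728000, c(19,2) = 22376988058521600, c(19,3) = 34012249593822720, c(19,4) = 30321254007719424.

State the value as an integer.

i=20: T(20,2)=6402373705728000+19·22376988058521600=431565146817638400 | T(20,3)=22376988058521600+19·34012249593822720=668609730341153280 | T(20,4)=34012249593822720+19·30321254007719424=610116075740491776
i=21: T(21,3)=431565146817638400+20·668609730341153280=13803759753640704000 | T(21,4)=668609730341153280+20·610116075740491776=12870931245150988800
i=22: T(22,4)=13803759753640704000+21·12870931245150988800=284093315901811468800
Read c(22,4) = 284093315901811468800.

284093315901811468800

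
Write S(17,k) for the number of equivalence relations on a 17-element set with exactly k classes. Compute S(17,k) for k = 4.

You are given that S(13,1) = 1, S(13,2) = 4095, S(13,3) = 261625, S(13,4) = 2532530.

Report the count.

694337290

[14] T[14,1]:1*1+0=1 · T[14,2]:2*4095+1=8191 · T[14,3]:3*261625+4095=788970 · T[14,4]:4*2532530+261625=10391745
[15] T[15,2]:2*8191+1=16383 · T[15,3]:3*788970+8191=2375101 · T[15,4]:4*10391745+788970=42355950
[16] T[16,3]:3*2375101+16383=7141686 · T[16,4]:4*42355950+2375101=171798901
[17] T[17,4]:4*171798901+7141686=694337290
Read S(17,4) = 694337290.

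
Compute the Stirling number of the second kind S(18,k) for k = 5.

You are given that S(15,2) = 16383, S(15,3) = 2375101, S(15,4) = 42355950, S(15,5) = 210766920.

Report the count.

i=16: T(16,3)=16383+3·2375101=7141686 | T(16,4)=2375101+4·42355950=171798901 | T(16,5)=42355950+5·210766920=1096190550
i=17: T(17,4)=7141686+4·171798901=694337290 | T(17,5)=171798901+5·1096190550=5652751651
i=18: T(18,5)=694337290+5·5652751651=28958095545
Read S(18,5) = 28958095545.

28958095545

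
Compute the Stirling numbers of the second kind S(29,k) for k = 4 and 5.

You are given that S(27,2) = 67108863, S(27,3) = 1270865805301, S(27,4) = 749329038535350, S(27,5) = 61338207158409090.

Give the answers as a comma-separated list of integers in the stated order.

11998160744311570, 1540200411172850701

[28] T[28,3]:3*1270865805301+67108863=3812664524766 · T[28,4]:4*749329038535350+1270865805301=2998587019946701 · T[28,5]:5*61338207158409090+749329038535350=307440364830580800
[29] T[29,4]:4*2998587019946701+3812664524766=11998160744311570 · T[29,5]:5*307440364830580800+2998587019946701=1540200411172850701
Read S(29,4) = 11998160744311570, S(29,5) = 1540200411172850701.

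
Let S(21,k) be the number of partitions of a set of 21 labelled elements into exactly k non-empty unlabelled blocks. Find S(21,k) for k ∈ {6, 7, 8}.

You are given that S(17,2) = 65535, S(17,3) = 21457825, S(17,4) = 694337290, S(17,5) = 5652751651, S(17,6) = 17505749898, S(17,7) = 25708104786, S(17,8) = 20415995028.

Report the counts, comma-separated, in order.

26585679462804, 82310957214948, 132511015347084

[18] T[18,3]:3*21457825+65535=64439010 · T[18,4]:4*694337290+21457825=2798806985 · T[18,5]:5*5652751651+694337290=28958095545 · T[18,6]:6*17505749898+5652751651=110687251039 · T[18,7]:7*25708104786+17505749898=197462483400 · T[18,8]:8*20415995028+25708104786=189036065010
[19] T[19,4]:4*2798806985+64439010=11259666950 · T[19,5]:5*28958095545+2798806985=147589284710 · T[19,6]:6*110687251039+28958095545=693081601779 · T[19,7]:7*197462483400+110687251039=1492924634839 · T[19,8]:8*189036065010+197462483400=1709751003480
[20] T[20,5]:5*147589284710+11259666950=749206090500 · T[20,6]:6*693081601779+147589284710=4306078895384 · T[20,7]:7*1492924634839+693081601779=11143554045652 · T[20,8]:8*1709751003480+1492924634839=15170932662679
[21] T[21,6]:6*4306078895384+749206090500=26585679462804 · T[21,7]:7*11143554045652+4306078895384=82310957214948 · T[21,8]:8*15170932662679+11143554045652=132511015347084
Read S(21,6) = 26585679462804, S(21,7) = 82310957214948, S(21,8) = 132511015347084.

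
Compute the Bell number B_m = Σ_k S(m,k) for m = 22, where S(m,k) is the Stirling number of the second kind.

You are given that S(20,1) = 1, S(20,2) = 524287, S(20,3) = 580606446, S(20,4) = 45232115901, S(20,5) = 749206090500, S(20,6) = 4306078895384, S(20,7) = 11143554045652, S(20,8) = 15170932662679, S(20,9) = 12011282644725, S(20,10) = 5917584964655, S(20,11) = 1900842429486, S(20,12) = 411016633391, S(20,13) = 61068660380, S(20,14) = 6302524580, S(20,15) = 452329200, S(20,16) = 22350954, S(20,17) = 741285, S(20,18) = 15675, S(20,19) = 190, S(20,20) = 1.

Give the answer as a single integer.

@21  (21,1):1·1+0→1, (21,2):524287·2+1→1048575, (21,3):580606446·3+524287→1742343625, (21,4):45232115901·4+580606446→181509070050, (21,5):749206090500·5+45232115901→3791262568401, (21,6):4306078895384·6+749206090500→26585679462804, (21,7):11143554045652·7+4306078895384→82310957214948, (21,8):15170932662679·8+11143554045652→132511015347084, (21,9):12011282644725·9+15170932662679→123272476465204, (21,10):5917584964655·10+12011282644725→71187132291275, (21,11):1900842429486·11+5917584964655→26826851689001, (21,12):411016633391·12+1900842429486→6833042030178, (21,13):61068660380·13+411016633391→1204909218331, (21,14):6302524580·14+61068660380→149304004500, (21,15):452329200·15+6302524580→13087462580, (21,16):22350954·16+452329200→809944464, (21,17):741285·17+22350954→34952799, (21,18):15675·18+741285→1023435, (21,19):190·19+15675→19285, (21,20):1·20+190→210, (21,21):0·21+1→1
@22  (22,1):1·1+0→1, (22,2):1048575·2+1→2097151, (22,3):1742343625·3+1048575→5228079450, (22,4):181509070050·4+1742343625→727778623825, (22,5):3791262568401·5+181509070050→19137821912055, (22,6):26585679462804·6+3791262568401→163305339345225, (22,7):82310957214948·7+26585679462804→602762379967440, (22,8):132511015347084·8+82310957214948→1142399079991620, (22,9):123272476465204·9+132511015347084→1241963303533920, (22,10):71187132291275·10+123272476465204→835143799377954, (22,11):26826851689001·11+71187132291275→366282500870286, (22,12):6833042030178·12+26826851689001→108823356051137, (22,13):1204909218331·13+6833042030178→22496861868481, (22,14):149304004500·14+1204909218331→3295165281331, (22,15):13087462580·15+149304004500→345615943200, (22,16):809944464·16+13087462580→26046574004, (22,17):34952799·17+809944464→1404142047, (22,18):1023435·18+34952799→53374629, (22,19):19285·19+1023435→1389850, (22,20):210·20+19285→23485, (22,21):1·21+210→231, (22,22):0·22+1→1
B_22 = ΣS(22,k) = 1+2097151+5228079450+727778623825+19137821912055+163305339345225+602762379967440+1142399079991620+1241963303533920+835143799377954+366282500870286+108823356051137+22496861868481+3295165281331+345615943200+26046574004+1404142047+53374629+1389850+23485+231+1 = 4506715738447323

4506715738447323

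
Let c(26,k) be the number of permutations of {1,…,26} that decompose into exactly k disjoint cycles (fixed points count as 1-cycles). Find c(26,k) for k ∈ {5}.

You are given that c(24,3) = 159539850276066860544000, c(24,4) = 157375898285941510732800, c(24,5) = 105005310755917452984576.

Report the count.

70874145319837672677196800

[25] T[25,4]:24*157375898285941510732800+159539850276066860544000=3936561409138663118131200 · T[25,5]:24*105005310755917452984576+157375898285941510732800=2677503356427960382362624
[26] T[26,5]:25*2677503356427960382362624+3936561409138663118131200=70874145319837672677196800
Read c(26,5) = 70874145319837672677196800.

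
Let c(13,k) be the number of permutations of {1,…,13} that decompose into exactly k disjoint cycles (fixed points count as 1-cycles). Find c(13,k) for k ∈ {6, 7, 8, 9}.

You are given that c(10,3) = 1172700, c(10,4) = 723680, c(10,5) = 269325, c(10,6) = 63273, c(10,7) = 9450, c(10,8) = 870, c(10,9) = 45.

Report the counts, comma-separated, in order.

206070150, 44990231, 6926634, 749463

[11] T[11,4]:10*723680+1172700=8409500 · T[11,5]:10*269325+723680=3416930 · T[11,6]:10*63273+269325=902055 · T[11,7]:10*9450+63273=157773 · T[11,8]:10*870+9450=18150 · T[11,9]:10*45+870=1320
[12] T[12,5]:11*3416930+8409500=45995730 · T[12,6]:11*902055+3416930=13339535 · T[12,7]:11*157773+902055=2637558 · T[12,8]:11*18150+157773=357423 · T[12,9]:11*1320+18150=32670
[13] T[13,6]:12*13339535+45995730=206070150 · T[13,7]:12*2637558+13339535=44990231 · T[13,8]:12*357423+2637558=6926634 · T[13,9]:12*32670+357423=749463
Read c(13,6) = 206070150, c(13,7) = 44990231, c(13,8) = 6926634, c(13,9) = 749463.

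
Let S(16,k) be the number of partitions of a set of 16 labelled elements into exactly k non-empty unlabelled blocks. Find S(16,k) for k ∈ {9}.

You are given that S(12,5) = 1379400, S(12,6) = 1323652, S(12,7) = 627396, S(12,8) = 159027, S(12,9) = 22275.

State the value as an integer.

820784250

row 13: T[13][6]=6·1323652+1379400=9321312  T[13][7]=7·627396+1323652=5715424  T[13][8]=8·159027+627396=1899612  T[13][9]=9·22275+159027=359502
row 14: T[14][7]=7·5715424+9321312=49329280  T[14][8]=8·1899612+5715424=20912320  T[14][9]=9·359502+1899612=5135130
row 15: T[15][8]=8·20912320+49329280=216627840  T[15][9]=9·5135130+20912320=67128490
row 16: T[16][9]=9·67128490+216627840=820784250
Read S(16,9) = 820784250.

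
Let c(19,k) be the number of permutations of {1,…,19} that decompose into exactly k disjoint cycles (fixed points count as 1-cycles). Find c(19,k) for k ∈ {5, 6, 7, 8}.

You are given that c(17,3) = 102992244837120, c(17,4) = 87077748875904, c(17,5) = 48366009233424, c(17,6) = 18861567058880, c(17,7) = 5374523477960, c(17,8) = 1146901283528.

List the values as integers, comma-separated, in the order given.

17950712280921504, 7551527592063024, 2353125040549984, 557921681547048

i=18: T(18,4)=102992244837120+17·87077748875904=1583313975727488 | T(18,5)=87077748875904+17·48366009233424=909299905844112 | T(18,6)=48366009233424+17·18861567058880=369012649234384 | T(18,7)=18861567058880+17·5374523477960=110228466184200 | T(18,8)=5374523477960+17·1146901283528=24871845297936
i=19: T(19,5)=1583313975727488+18·909299905844112=17950712280921504 | T(19,6)=909299905844112+18·369012649234384=7551527592063024 | T(19,7)=369012649234384+18·110228466184200=2353125040549984 | T(19,8)=110228466184200+18·24871845297936=557921681547048
Read c(19,5) = 17950712280921504, c(19,6) = 7551527592063024, c(19,7) = 2353125040549984, c(19,8) = 557921681547048.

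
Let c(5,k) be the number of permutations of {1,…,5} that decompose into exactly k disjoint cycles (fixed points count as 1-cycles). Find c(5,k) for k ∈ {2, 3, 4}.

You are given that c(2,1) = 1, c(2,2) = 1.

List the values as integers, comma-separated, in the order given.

i=3: T(3,1)=0+2·1=2 | T(3,2)=1+2·1=3 | T(3,3)=1+2·0=1
i=4: T(4,1)=0+3·2=6 | T(4,2)=2+3·3=11 | T(4,3)=3+3·1=6 | T(4,4)=1+3·0=1
i=5: T(5,2)=6+4·11=50 | T(5,3)=11+4·6=35 | T(5,4)=6+4·1=10
Read c(5,2) = 50, c(5,3) = 35, c(5,4) = 10.

50, 35, 10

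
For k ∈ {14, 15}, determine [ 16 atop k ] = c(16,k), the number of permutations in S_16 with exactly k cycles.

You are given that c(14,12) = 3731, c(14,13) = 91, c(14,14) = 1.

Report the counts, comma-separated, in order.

i=15: T(15,13)=3731+14·91=5005 | T(15,14)=91+14·1=105 | T(15,15)=1+14·0=1
i=16: T(16,14)=5005+15·105=6580 | T(16,15)=105+15·1=120
Read c(16,14) = 6580, c(16,15) = 120.

6580, 120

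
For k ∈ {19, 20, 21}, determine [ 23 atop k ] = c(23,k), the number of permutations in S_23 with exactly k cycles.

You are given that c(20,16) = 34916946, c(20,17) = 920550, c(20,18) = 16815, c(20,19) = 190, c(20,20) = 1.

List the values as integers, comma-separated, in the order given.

row 21: T[21][17]=20·920550+34916946=53327946  T[21][18]=20·16815+920550=1256850  T[21][19]=20·190+16815=20615  T[21][20]=20·1+190=210  T[21][21]=20·0+1=1
row 22: T[22][18]=21·1256850+53327946=79721796  T[22][19]=21·20615+1256850=1689765  T[22][20]=21·210+20615=25025  T[22][21]=21·1+210=231
row 23: T[23][19]=22·1689765+79721796=116896626  T[23][20]=22·25025+1689765=2240315  T[23][21]=22·231+25025=30107
Read c(23,19) = 116896626, c(23,20) = 2240315, c(23,21) = 30107.

116896626, 2240315, 30107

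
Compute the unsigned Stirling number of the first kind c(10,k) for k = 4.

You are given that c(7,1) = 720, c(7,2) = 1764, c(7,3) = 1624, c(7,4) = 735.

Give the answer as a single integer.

@8  (8,2):1764·7+720→13068, (8,3):1624·7+1764→13132, (8,4):735·7+1624→6769
@9  (9,3):13132·8+13068→118124, (9,4):6769·8+13132→67284
@10  (10,4):67284·9+118124→723680
Read c(10,4) = 723680.

723680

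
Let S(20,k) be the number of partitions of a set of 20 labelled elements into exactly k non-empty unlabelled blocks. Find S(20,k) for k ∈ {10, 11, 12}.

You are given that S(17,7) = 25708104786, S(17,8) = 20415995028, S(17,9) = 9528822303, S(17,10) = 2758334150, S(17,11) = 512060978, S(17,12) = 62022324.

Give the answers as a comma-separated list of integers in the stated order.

5917584964655, 1900842429486, 411016633391

[18] T[18,8]:8*20415995028+25708104786=189036065010 · T[18,9]:9*9528822303+20415995028=106175395755 · T[18,10]:10*2758334150+9528822303=37112163803 · T[18,11]:11*512060978+2758334150=8391004908 · T[18,12]:12*62022324+512060978=1256328866
[19] T[19,9]:9*106175395755+189036065010=1144614626805 · T[19,10]:10*37112163803+106175395755=477297033785 · T[19,11]:11*8391004908+37112163803=129413217791 · T[19,12]:12*1256328866+8391004908=23466951300
[20] T[20,10]:10*477297033785+1144614626805=5917584964655 · T[20,11]:11*129413217791+477297033785=1900842429486 · T[20,12]:12*23466951300+129413217791=411016633391
Read S(20,10) = 5917584964655, S(20,11) = 1900842429486, S(20,12) = 411016633391.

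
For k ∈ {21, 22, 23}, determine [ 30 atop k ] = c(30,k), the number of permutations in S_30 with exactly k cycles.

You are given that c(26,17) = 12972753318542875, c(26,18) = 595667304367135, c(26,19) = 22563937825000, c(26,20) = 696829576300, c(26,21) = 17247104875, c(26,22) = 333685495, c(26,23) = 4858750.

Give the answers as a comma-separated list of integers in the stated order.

248526574856284725, 7860403394108265, 207912996295875

i=27: T(27,18)=12972753318542875+26·595667304367135=28460103232088385 | T(27,19)=595667304367135+26·22563937825000=1182329687817135 | T(27,20)=22563937825000+26·696829576300=40681506808800 | T(27,21)=696829576300+26·17247104875=1145254303050 | T(27,22)=17247104875+26·333685495=25922927745 | T(27,23)=333685495+26·4858750=460012995
i=28: T(28,19)=28460103232088385+27·1182329687817135=60383004803151030 | T(28,20)=1182329687817135+27·40681506808800=2280730371654735 | T(28,21)=40681506808800+27·1145254303050=71603372991150 | T(28,22)=1145254303050+27·25922927745=1845173352165 | T(28,23)=25922927745+27·460012995=38343278610
i=29: T(29,20)=60383004803151030+28·2280730371654735=124243455209483610 | T(29,21)=2280730371654735+28·71603372991150=4285624815406935 | T(29,22)=71603372991150+28·1845173352165=123268226851770 | T(29,23)=1845173352165+28·38343278610=2918785153245
i=30: T(30,21)=124243455209483610+29·4285624815406935=248526574856284725 | T(30,22)=4285624815406935+29·123268226851770=7860403394108265 | T(30,23)=123268226851770+29·2918785153245=207912996295875
Read c(30,21) = 248526574856284725, c(30,22) = 7860403394108265, c(30,23) = 207912996295875.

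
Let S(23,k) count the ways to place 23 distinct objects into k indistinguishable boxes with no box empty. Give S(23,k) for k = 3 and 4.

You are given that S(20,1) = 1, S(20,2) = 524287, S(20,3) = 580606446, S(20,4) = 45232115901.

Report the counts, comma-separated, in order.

r21: T_21,1=1×1+0=1; T_21,2=2×524287+1=1048575; T_21,3=3×580606446+524287=1742343625; T_21,4=4×45232115901+580606446=181509070050
r22: T_22,2=2×1048575+1=2097151; T_22,3=3×1742343625+1048575=5228079450; T_22,4=4×181509070050+1742343625=727778623825
r23: T_23,3=3×5228079450+2097151=15686335501; T_23,4=4×727778623825+5228079450=2916342574750
Read S(23,3) = 15686335501, S(23,4) = 2916342574750.

15686335501, 2916342574750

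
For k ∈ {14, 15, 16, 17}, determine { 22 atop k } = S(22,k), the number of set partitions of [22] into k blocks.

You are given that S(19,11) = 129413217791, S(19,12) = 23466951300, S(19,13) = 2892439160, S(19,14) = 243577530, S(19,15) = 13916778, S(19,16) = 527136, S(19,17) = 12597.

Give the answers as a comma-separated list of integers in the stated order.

3295165281331, 345615943200, 26046574004, 1404142047

i=20: T(20,12)=129413217791+12·23466951300=411016633391 | T(20,13)=23466951300+13·2892439160=61068660380 | T(20,14)=2892439160+14·243577530=6302524580 | T(20,15)=243577530+15·13916778=452329200 | T(20,16)=13916778+16·527136=22350954 | T(20,17)=527136+17·12597=741285
i=21: T(21,13)=411016633391+13·61068660380=1204909218331 | T(21,14)=61068660380+14·6302524580=149304004500 | T(21,15)=6302524580+15·452329200=13087462580 | T(21,16)=452329200+16·22350954=809944464 | T(21,17)=22350954+17·741285=34952799
i=22: T(22,14)=1204909218331+14·149304004500=3295165281331 | T(22,15)=149304004500+15·13087462580=345615943200 | T(22,16)=13087462580+16·809944464=26046574004 | T(22,17)=809944464+17·34952799=1404142047
Read S(22,14) = 3295165281331, S(22,15) = 345615943200, S(22,16) = 26046574004, S(22,17) = 1404142047.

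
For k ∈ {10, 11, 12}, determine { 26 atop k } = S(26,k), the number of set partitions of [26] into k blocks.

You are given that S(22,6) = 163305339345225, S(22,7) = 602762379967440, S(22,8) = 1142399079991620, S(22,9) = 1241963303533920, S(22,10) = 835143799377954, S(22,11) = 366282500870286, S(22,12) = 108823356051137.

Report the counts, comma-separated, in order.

@23  (23,7):602762379967440·7+163305339345225→4382641999117305, (23,8):1142399079991620·8+602762379967440→9741955019900400, (23,9):1241963303533920·9+1142399079991620→12320068811796900, (23,10):835143799377954·10+1241963303533920→9593401297313460, (23,11):366282500870286·11+835143799377954→4864251308951100, (23,12):108823356051137·12+366282500870286→1672162773483930
@24  (24,8):9741955019900400·8+4382641999117305→82318282158320505, (24,9):12320068811796900·9+9741955019900400→120622574326072500, (24,10):9593401297313460·10+12320068811796900→108254081784931500, (24,11):4864251308951100·11+9593401297313460→63100165695775560, (24,12):1672162773483930·12+4864251308951100→24930204590758260
@25  (25,9):120622574326072500·9+82318282158320505→1167921451092973005, (25,10):108254081784931500·10+120622574326072500→1203163392175387500, (25,11):63100165695775560·11+108254081784931500→802355904438462660, (25,12):24930204590758260·12+63100165695775560→362262620784874680
@26  (26,10):1203163392175387500·10+1167921451092973005→13199555372846848005, (26,11):802355904438462660·11+1203163392175387500→10029078340998476760, (26,12):362262620784874680·12+802355904438462660→5149507353856958820
Read S(26,10) = 13199555372846848005, S(26,11) = 10029078340998476760, S(26,12) = 5149507353856958820.

13199555372846848005, 10029078340998476760, 5149507353856958820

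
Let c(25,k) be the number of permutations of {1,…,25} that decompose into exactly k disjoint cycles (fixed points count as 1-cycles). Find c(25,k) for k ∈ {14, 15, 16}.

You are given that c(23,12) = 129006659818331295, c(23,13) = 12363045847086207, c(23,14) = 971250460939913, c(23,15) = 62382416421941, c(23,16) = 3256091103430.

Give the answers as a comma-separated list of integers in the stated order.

1246200069070215000, 92446911376173550, 5700586321864500

@24  (24,13):12363045847086207·23+129006659818331295→413356714301314056, (24,14):971250460939913·23+12363045847086207→34701806448704206, (24,15):62382416421941·23+971250460939913→2406046038644556, (24,16):3256091103430·23+62382416421941→137272511800831
@25  (25,14):34701806448704206·24+413356714301314056→1246200069070215000, (25,15):2406046038644556·24+34701806448704206→92446911376173550, (25,16):137272511800831·24+2406046038644556→5700586321864500
Read c(25,14) = 1246200069070215000, c(25,15) = 92446911376173550, c(25,16) = 5700586321864500.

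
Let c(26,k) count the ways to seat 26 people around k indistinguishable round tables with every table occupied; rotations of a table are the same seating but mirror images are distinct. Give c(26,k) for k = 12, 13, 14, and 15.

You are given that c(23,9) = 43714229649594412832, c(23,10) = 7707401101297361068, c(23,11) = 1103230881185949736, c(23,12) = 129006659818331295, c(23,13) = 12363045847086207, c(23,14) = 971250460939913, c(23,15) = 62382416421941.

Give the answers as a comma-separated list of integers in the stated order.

row 24: T[24][10]=23·7707401101297361068+43714229649594412832=220984454979433717396  T[24][11]=23·1103230881185949736+7707401101297361068=33081711368574204996  T[24][12]=23·129006659818331295+1103230881185949736=4070384057007569521  T[24][13]=23·12363045847086207+129006659818331295=413356714301314056  T[24][14]=23·971250460939913+12363045847086207=34701806448704206  T[24][15]=23·62382416421941+971250460939913=2406046038644556
row 25: T[25][11]=24·33081711368574204996+220984454979433717396=1014945527825214637300  T[25][12]=24·4070384057007569521+33081711368574204996=130770928736755873500  T[25][13]=24·413356714301314056+4070384057007569521=13990945200239106865  T[25][14]=24·34701806448704206+413356714301314056=1246200069070215000  T[25][15]=24·2406046038644556+34701806448704206=92446911376173550
row 26: T[26][12]=25·130770928736755873500+1014945527825214637300=4284218746244111474800  T[26][13]=25·13990945200239106865+130770928736755873500=480544558742733545125  T[26][14]=25·1246200069070215000+13990945200239106865=45145946926994481865  T[26][15]=25·92446911376173550+1246200069070215000=3557372853474553750
Read c(26,12) = 4284218746244111474800, c(26,13) = 480544558742733545125, c(26,14) = 45145946926994481865, c(26,15) = 3557372853474553750.

4284218746244111474800, 480544558742733545125, 45145946926994481865, 3557372853474553750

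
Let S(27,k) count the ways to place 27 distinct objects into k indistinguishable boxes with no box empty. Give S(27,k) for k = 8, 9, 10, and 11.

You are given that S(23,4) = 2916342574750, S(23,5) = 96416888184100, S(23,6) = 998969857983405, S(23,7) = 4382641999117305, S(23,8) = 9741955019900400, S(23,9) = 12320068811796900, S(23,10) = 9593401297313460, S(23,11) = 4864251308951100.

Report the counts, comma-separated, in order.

47628831813556336200, 106563273280541795575, 143197070509423605675, 123519417123830092365

row 24: T[24][5]=5·96416888184100+2916342574750=485000783495250  T[24][6]=6·998969857983405+96416888184100=6090236036084530  T[24][7]=7·4382641999117305+998969857983405=31677463851804540  T[24][8]=8·9741955019900400+4382641999117305=82318282158320505  T[24][9]=9·12320068811796900+9741955019900400=120622574326072500  T[24][10]=10·9593401297313460+12320068811796900=108254081784931500  T[24][11]=11·4864251308951100+9593401297313460=63100165695775560
row 25: T[25][6]=6·6090236036084530+485000783495250=37026417000002430  T[25][7]=7·31677463851804540+6090236036084530=227832482998716310  T[25][8]=8·82318282158320505+31677463851804540=690223721118368580  T[25][9]=9·120622574326072500+82318282158320505=1167921451092973005  T[25][10]=10·108254081784931500+120622574326072500=1203163392175387500  T[25][11]=11·63100165695775560+108254081784931500=802355904438462660
row 26: T[26][7]=7·227832482998716310+37026417000002430=1631853797991016600  T[26][8]=8·690223721118368580+227832482998716310=5749622251945664950  T[26][9]=9·1167921451092973005+690223721118368580=11201516780955125625  T[26][10]=10·1203163392175387500+1167921451092973005=13199555372846848005  T[26][11]=11·802355904438462660+1203163392175387500=10029078340998476760
row 27: T[27][8]=8·5749622251945664950+1631853797991016600=47628831813556336200  T[27][9]=9·11201516780955125625+5749622251945664950=106563273280541795575  T[27][10]=10·13199555372846848005+11201516780955125625=143197070509423605675  T[27][11]=11·10029078340998476760+13199555372846848005=123519417123830092365
Read S(27,8) = 47628831813556336200, S(27,9) = 106563273280541795575, S(27,10) = 143197070509423605675, S(27,11) = 123519417123830092365.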